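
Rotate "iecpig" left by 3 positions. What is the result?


Input: "iecpig", rotate left by 3
First 3 characters: "iec"
Remaining characters: "pig"
Concatenate remaining + first: "pig" + "iec" = "pigiec"

pigiec


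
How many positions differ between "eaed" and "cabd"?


Comparing "eaed" and "cabd" position by position:
  Position 0: 'e' vs 'c' => DIFFER
  Position 1: 'a' vs 'a' => same
  Position 2: 'e' vs 'b' => DIFFER
  Position 3: 'd' vs 'd' => same
Positions that differ: 2

2


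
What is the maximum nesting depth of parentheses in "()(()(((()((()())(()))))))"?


Input: "()(()(((()((()())(()))))))"
Tracking depth:
  Position 0 '(': depth becomes 1
  Position 1 ')': depth becomes 0
  Position 2 '(': depth becomes 1
  Position 3 '(': depth becomes 2
  Position 4 ')': depth becomes 1
  Position 5 '(': depth becomes 2
  Position 6 '(': depth becomes 3
  Position 7 '(': depth becomes 4
  Position 8 '(': depth becomes 5
  Position 9 ')': depth becomes 4
  Position 10 '(': depth becomes 5
  Position 11 '(': depth becomes 6
  Position 12 '(': depth becomes 7
  Position 13 ')': depth becomes 6
  Position 14 '(': depth becomes 7
  Position 15 ')': depth becomes 6
  Position 16 ')': depth becomes 5
  Position 17 '(': depth becomes 6
  Position 18 '(': depth becomes 7
  Position 19 ')': depth becomes 6
  Position 20 ')': depth becomes 5
  Position 21 ')': depth becomes 4
  Position 22 ')': depth becomes 3
  Position 23 ')': depth becomes 2
  Position 24 ')': depth becomes 1
  Position 25 ')': depth becomes 0
Maximum depth reached: 7

7


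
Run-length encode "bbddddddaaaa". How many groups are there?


Input: bbddddddaaaa
Scanning for consecutive runs:
  Group 1: 'b' x 2 (positions 0-1)
  Group 2: 'd' x 6 (positions 2-7)
  Group 3: 'a' x 4 (positions 8-11)
Total groups: 3

3


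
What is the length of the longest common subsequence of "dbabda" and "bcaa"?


LCS of "dbabda" and "bcaa"
DP table:
           b    c    a    a
      0    0    0    0    0
  d   0    0    0    0    0
  b   0    1    1    1    1
  a   0    1    1    2    2
  b   0    1    1    2    2
  d   0    1    1    2    2
  a   0    1    1    2    3
LCS length = dp[6][4] = 3

3


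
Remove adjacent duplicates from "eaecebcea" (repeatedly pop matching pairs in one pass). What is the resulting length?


Input: eaecebcea
Stack-based adjacent duplicate removal:
  Read 'e': push. Stack: e
  Read 'a': push. Stack: ea
  Read 'e': push. Stack: eae
  Read 'c': push. Stack: eaec
  Read 'e': push. Stack: eaece
  Read 'b': push. Stack: eaeceb
  Read 'c': push. Stack: eaecebc
  Read 'e': push. Stack: eaecebce
  Read 'a': push. Stack: eaecebcea
Final stack: "eaecebcea" (length 9)

9


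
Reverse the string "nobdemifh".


Input: nobdemifh
Reading characters right to left:
  Position 8: 'h'
  Position 7: 'f'
  Position 6: 'i'
  Position 5: 'm'
  Position 4: 'e'
  Position 3: 'd'
  Position 2: 'b'
  Position 1: 'o'
  Position 0: 'n'
Reversed: hfimedbon

hfimedbon


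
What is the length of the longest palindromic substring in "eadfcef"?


Input: "eadfcef"
Checking substrings for palindromes:
  No multi-char palindromic substrings found
Longest palindromic substring: "e" with length 1

1


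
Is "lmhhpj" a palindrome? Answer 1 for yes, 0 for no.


Input: lmhhpj
Reversed: jphhml
  Compare pos 0 ('l') with pos 5 ('j'): MISMATCH
  Compare pos 1 ('m') with pos 4 ('p'): MISMATCH
  Compare pos 2 ('h') with pos 3 ('h'): match
Result: not a palindrome

0


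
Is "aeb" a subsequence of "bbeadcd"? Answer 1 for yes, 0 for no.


Check if "aeb" is a subsequence of "bbeadcd"
Greedy scan:
  Position 0 ('b'): no match needed
  Position 1 ('b'): no match needed
  Position 2 ('e'): no match needed
  Position 3 ('a'): matches sub[0] = 'a'
  Position 4 ('d'): no match needed
  Position 5 ('c'): no match needed
  Position 6 ('d'): no match needed
Only matched 1/3 characters => not a subsequence

0


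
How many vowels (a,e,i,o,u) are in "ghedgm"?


Input: ghedgm
Checking each character:
  'g' at position 0: consonant
  'h' at position 1: consonant
  'e' at position 2: vowel (running total: 1)
  'd' at position 3: consonant
  'g' at position 4: consonant
  'm' at position 5: consonant
Total vowels: 1

1


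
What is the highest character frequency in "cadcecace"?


Input: cadcecace
Character counts:
  'a': 2
  'c': 4
  'd': 1
  'e': 2
Maximum frequency: 4

4


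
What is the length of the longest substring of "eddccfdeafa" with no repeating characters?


Input: "eddccfdeafa"
Sliding window (track last position of each char):
  Position 0 ('e'): window [0,0] length 1 -- new best
  Position 1 ('d'): window [0,1] length 2 -- new best
  Position 2 ('d'): repeat (last at 1), move window start to 2
  Position 2 ('d'): window [2,2] length 1
  Position 3 ('c'): window [2,3] length 2
  Position 4 ('c'): repeat (last at 3), move window start to 4
  Position 4 ('c'): window [4,4] length 1
  Position 5 ('f'): window [4,5] length 2
  Position 6 ('d'): window [4,6] length 3 -- new best
  Position 7 ('e'): window [4,7] length 4 -- new best
  Position 8 ('a'): window [4,8] length 5 -- new best
  Position 9 ('f'): repeat (last at 5), move window start to 6
  Position 9 ('f'): window [6,9] length 4
  Position 10 ('a'): repeat (last at 8), move window start to 9
  Position 10 ('a'): window [9,10] length 2
Longest substring with no repeats: "cfdea" with length 5

5


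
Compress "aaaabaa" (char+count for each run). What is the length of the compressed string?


Input: aaaabaa
Runs:
  'a' x 4 => "a4"
  'b' x 1 => "b1"
  'a' x 2 => "a2"
Compressed: "a4b1a2"
Compressed length: 6

6


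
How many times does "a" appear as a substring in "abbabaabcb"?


Searching for "a" in "abbabaabcb"
Scanning each position:
  Position 0: "a" => MATCH
  Position 1: "b" => no
  Position 2: "b" => no
  Position 3: "a" => MATCH
  Position 4: "b" => no
  Position 5: "a" => MATCH
  Position 6: "a" => MATCH
  Position 7: "b" => no
  Position 8: "c" => no
  Position 9: "b" => no
Total occurrences: 4

4


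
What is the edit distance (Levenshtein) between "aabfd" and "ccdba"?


Computing edit distance: "aabfd" -> "ccdba"
DP table:
           c    c    d    b    a
      0    1    2    3    4    5
  a   1    1    2    3    4    4
  a   2    2    2    3    4    4
  b   3    3    3    3    3    4
  f   4    4    4    4    4    4
  d   5    5    5    4    5    5
Edit distance = dp[5][5] = 5

5


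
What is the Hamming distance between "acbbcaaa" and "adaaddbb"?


Comparing "acbbcaaa" and "adaaddbb" position by position:
  Position 0: 'a' vs 'a' => same
  Position 1: 'c' vs 'd' => differ
  Position 2: 'b' vs 'a' => differ
  Position 3: 'b' vs 'a' => differ
  Position 4: 'c' vs 'd' => differ
  Position 5: 'a' vs 'd' => differ
  Position 6: 'a' vs 'b' => differ
  Position 7: 'a' vs 'b' => differ
Total differences (Hamming distance): 7

7


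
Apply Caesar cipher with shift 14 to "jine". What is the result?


Caesar cipher: shift "jine" by 14
  'j' (pos 9) + 14 = pos 23 = 'x'
  'i' (pos 8) + 14 = pos 22 = 'w'
  'n' (pos 13) + 14 = pos 1 = 'b'
  'e' (pos 4) + 14 = pos 18 = 's'
Result: xwbs

xwbs


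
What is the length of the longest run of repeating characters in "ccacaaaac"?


Input: "ccacaaaac"
Scanning for longest run:
  Position 1 ('c'): continues run of 'c', length=2
  Position 2 ('a'): new char, reset run to 1
  Position 3 ('c'): new char, reset run to 1
  Position 4 ('a'): new char, reset run to 1
  Position 5 ('a'): continues run of 'a', length=2
  Position 6 ('a'): continues run of 'a', length=3
  Position 7 ('a'): continues run of 'a', length=4
  Position 8 ('c'): new char, reset run to 1
Longest run: 'a' with length 4

4


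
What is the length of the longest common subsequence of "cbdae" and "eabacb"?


LCS of "cbdae" and "eabacb"
DP table:
           e    a    b    a    c    b
      0    0    0    0    0    0    0
  c   0    0    0    0    0    1    1
  b   0    0    0    1    1    1    2
  d   0    0    0    1    1    1    2
  a   0    0    1    1    2    2    2
  e   0    1    1    1    2    2    2
LCS length = dp[5][6] = 2

2


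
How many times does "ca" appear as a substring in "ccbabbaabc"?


Searching for "ca" in "ccbabbaabc"
Scanning each position:
  Position 0: "cc" => no
  Position 1: "cb" => no
  Position 2: "ba" => no
  Position 3: "ab" => no
  Position 4: "bb" => no
  Position 5: "ba" => no
  Position 6: "aa" => no
  Position 7: "ab" => no
  Position 8: "bc" => no
Total occurrences: 0

0


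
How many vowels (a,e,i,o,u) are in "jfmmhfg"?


Input: jfmmhfg
Checking each character:
  'j' at position 0: consonant
  'f' at position 1: consonant
  'm' at position 2: consonant
  'm' at position 3: consonant
  'h' at position 4: consonant
  'f' at position 5: consonant
  'g' at position 6: consonant
Total vowels: 0

0


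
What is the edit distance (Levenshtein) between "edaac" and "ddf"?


Computing edit distance: "edaac" -> "ddf"
DP table:
           d    d    f
      0    1    2    3
  e   1    1    2    3
  d   2    1    1    2
  a   3    2    2    2
  a   4    3    3    3
  c   5    4    4    4
Edit distance = dp[5][3] = 4

4


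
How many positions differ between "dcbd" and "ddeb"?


Comparing "dcbd" and "ddeb" position by position:
  Position 0: 'd' vs 'd' => same
  Position 1: 'c' vs 'd' => DIFFER
  Position 2: 'b' vs 'e' => DIFFER
  Position 3: 'd' vs 'b' => DIFFER
Positions that differ: 3

3


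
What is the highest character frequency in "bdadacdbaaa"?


Input: bdadacdbaaa
Character counts:
  'a': 5
  'b': 2
  'c': 1
  'd': 3
Maximum frequency: 5

5


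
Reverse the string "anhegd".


Input: anhegd
Reading characters right to left:
  Position 5: 'd'
  Position 4: 'g'
  Position 3: 'e'
  Position 2: 'h'
  Position 1: 'n'
  Position 0: 'a'
Reversed: dgehna

dgehna


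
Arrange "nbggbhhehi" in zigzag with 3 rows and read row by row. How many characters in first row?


Zigzag "nbggbhhehi" into 3 rows:
Placing characters:
  'n' => row 0
  'b' => row 1
  'g' => row 2
  'g' => row 1
  'b' => row 0
  'h' => row 1
  'h' => row 2
  'e' => row 1
  'h' => row 0
  'i' => row 1
Rows:
  Row 0: "nbh"
  Row 1: "bghei"
  Row 2: "gh"
First row length: 3

3


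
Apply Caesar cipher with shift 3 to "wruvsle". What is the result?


Caesar cipher: shift "wruvsle" by 3
  'w' (pos 22) + 3 = pos 25 = 'z'
  'r' (pos 17) + 3 = pos 20 = 'u'
  'u' (pos 20) + 3 = pos 23 = 'x'
  'v' (pos 21) + 3 = pos 24 = 'y'
  's' (pos 18) + 3 = pos 21 = 'v'
  'l' (pos 11) + 3 = pos 14 = 'o'
  'e' (pos 4) + 3 = pos 7 = 'h'
Result: zuxyvoh

zuxyvoh


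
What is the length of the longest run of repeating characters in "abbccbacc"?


Input: "abbccbacc"
Scanning for longest run:
  Position 1 ('b'): new char, reset run to 1
  Position 2 ('b'): continues run of 'b', length=2
  Position 3 ('c'): new char, reset run to 1
  Position 4 ('c'): continues run of 'c', length=2
  Position 5 ('b'): new char, reset run to 1
  Position 6 ('a'): new char, reset run to 1
  Position 7 ('c'): new char, reset run to 1
  Position 8 ('c'): continues run of 'c', length=2
Longest run: 'b' with length 2

2


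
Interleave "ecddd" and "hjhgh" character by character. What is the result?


Interleaving "ecddd" and "hjhgh":
  Position 0: 'e' from first, 'h' from second => "eh"
  Position 1: 'c' from first, 'j' from second => "cj"
  Position 2: 'd' from first, 'h' from second => "dh"
  Position 3: 'd' from first, 'g' from second => "dg"
  Position 4: 'd' from first, 'h' from second => "dh"
Result: ehcjdhdgdh

ehcjdhdgdh


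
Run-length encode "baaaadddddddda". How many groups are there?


Input: baaaadddddddda
Scanning for consecutive runs:
  Group 1: 'b' x 1 (positions 0-0)
  Group 2: 'a' x 4 (positions 1-4)
  Group 3: 'd' x 8 (positions 5-12)
  Group 4: 'a' x 1 (positions 13-13)
Total groups: 4

4


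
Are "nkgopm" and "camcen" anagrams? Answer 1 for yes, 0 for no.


Strings: "nkgopm", "camcen"
Sorted first:  gkmnop
Sorted second: accemn
Differ at position 0: 'g' vs 'a' => not anagrams

0


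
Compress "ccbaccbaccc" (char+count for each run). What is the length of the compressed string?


Input: ccbaccbaccc
Runs:
  'c' x 2 => "c2"
  'b' x 1 => "b1"
  'a' x 1 => "a1"
  'c' x 2 => "c2"
  'b' x 1 => "b1"
  'a' x 1 => "a1"
  'c' x 3 => "c3"
Compressed: "c2b1a1c2b1a1c3"
Compressed length: 14

14


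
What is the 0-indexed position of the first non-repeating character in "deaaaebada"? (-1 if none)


Input: deaaaebada
Character frequencies:
  'a': 5
  'b': 1
  'd': 2
  'e': 2
Scanning left to right for freq == 1:
  Position 0 ('d'): freq=2, skip
  Position 1 ('e'): freq=2, skip
  Position 2 ('a'): freq=5, skip
  Position 3 ('a'): freq=5, skip
  Position 4 ('a'): freq=5, skip
  Position 5 ('e'): freq=2, skip
  Position 6 ('b'): unique! => answer = 6

6


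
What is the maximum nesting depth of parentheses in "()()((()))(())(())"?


Input: "()()((()))(())(())"
Tracking depth:
  Position 0 '(': depth becomes 1
  Position 1 ')': depth becomes 0
  Position 2 '(': depth becomes 1
  Position 3 ')': depth becomes 0
  Position 4 '(': depth becomes 1
  Position 5 '(': depth becomes 2
  Position 6 '(': depth becomes 3
  Position 7 ')': depth becomes 2
  Position 8 ')': depth becomes 1
  Position 9 ')': depth becomes 0
  Position 10 '(': depth becomes 1
  Position 11 '(': depth becomes 2
  Position 12 ')': depth becomes 1
  Position 13 ')': depth becomes 0
  Position 14 '(': depth becomes 1
  Position 15 '(': depth becomes 2
  Position 16 ')': depth becomes 1
  Position 17 ')': depth becomes 0
Maximum depth reached: 3

3


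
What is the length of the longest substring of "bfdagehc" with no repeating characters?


Input: "bfdagehc"
Sliding window (track last position of each char):
  Position 0 ('b'): window [0,0] length 1 -- new best
  Position 1 ('f'): window [0,1] length 2 -- new best
  Position 2 ('d'): window [0,2] length 3 -- new best
  Position 3 ('a'): window [0,3] length 4 -- new best
  Position 4 ('g'): window [0,4] length 5 -- new best
  Position 5 ('e'): window [0,5] length 6 -- new best
  Position 6 ('h'): window [0,6] length 7 -- new best
  Position 7 ('c'): window [0,7] length 8 -- new best
Longest substring with no repeats: "bfdagehc" with length 8

8


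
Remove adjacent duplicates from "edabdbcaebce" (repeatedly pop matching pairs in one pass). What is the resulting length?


Input: edabdbcaebce
Stack-based adjacent duplicate removal:
  Read 'e': push. Stack: e
  Read 'd': push. Stack: ed
  Read 'a': push. Stack: eda
  Read 'b': push. Stack: edab
  Read 'd': push. Stack: edabd
  Read 'b': push. Stack: edabdb
  Read 'c': push. Stack: edabdbc
  Read 'a': push. Stack: edabdbca
  Read 'e': push. Stack: edabdbcae
  Read 'b': push. Stack: edabdbcaeb
  Read 'c': push. Stack: edabdbcaebc
  Read 'e': push. Stack: edabdbcaebce
Final stack: "edabdbcaebce" (length 12)

12


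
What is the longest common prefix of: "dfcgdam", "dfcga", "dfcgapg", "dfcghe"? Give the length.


Words: dfcgdam, dfcga, dfcgapg, dfcghe
  Position 0: all 'd' => match
  Position 1: all 'f' => match
  Position 2: all 'c' => match
  Position 3: all 'g' => match
  Position 4: ('d', 'a', 'a', 'h') => mismatch, stop
LCP = "dfcg" (length 4)

4


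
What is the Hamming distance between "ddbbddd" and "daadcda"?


Comparing "ddbbddd" and "daadcda" position by position:
  Position 0: 'd' vs 'd' => same
  Position 1: 'd' vs 'a' => differ
  Position 2: 'b' vs 'a' => differ
  Position 3: 'b' vs 'd' => differ
  Position 4: 'd' vs 'c' => differ
  Position 5: 'd' vs 'd' => same
  Position 6: 'd' vs 'a' => differ
Total differences (Hamming distance): 5

5


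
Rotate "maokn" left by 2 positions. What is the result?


Input: "maokn", rotate left by 2
First 2 characters: "ma"
Remaining characters: "okn"
Concatenate remaining + first: "okn" + "ma" = "oknma"

oknma


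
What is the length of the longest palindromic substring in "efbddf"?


Input: "efbddf"
Checking substrings for palindromes:
  [3:5] "dd" (len 2) => palindrome
Longest palindromic substring: "dd" with length 2

2


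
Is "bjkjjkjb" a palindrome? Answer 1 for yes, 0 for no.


Input: bjkjjkjb
Reversed: bjkjjkjb
  Compare pos 0 ('b') with pos 7 ('b'): match
  Compare pos 1 ('j') with pos 6 ('j'): match
  Compare pos 2 ('k') with pos 5 ('k'): match
  Compare pos 3 ('j') with pos 4 ('j'): match
Result: palindrome

1


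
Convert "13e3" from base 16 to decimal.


Input: "13e3" in base 16
Positional expansion:
  Digit '1' (value 1) x 16^3 = 4096
  Digit '3' (value 3) x 16^2 = 768
  Digit 'e' (value 14) x 16^1 = 224
  Digit '3' (value 3) x 16^0 = 3
Sum = 5091

5091


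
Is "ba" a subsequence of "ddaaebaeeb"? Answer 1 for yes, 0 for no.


Check if "ba" is a subsequence of "ddaaebaeeb"
Greedy scan:
  Position 0 ('d'): no match needed
  Position 1 ('d'): no match needed
  Position 2 ('a'): no match needed
  Position 3 ('a'): no match needed
  Position 4 ('e'): no match needed
  Position 5 ('b'): matches sub[0] = 'b'
  Position 6 ('a'): matches sub[1] = 'a'
  Position 7 ('e'): no match needed
  Position 8 ('e'): no match needed
  Position 9 ('b'): no match needed
All 2 characters matched => is a subsequence

1


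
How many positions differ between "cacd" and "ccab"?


Comparing "cacd" and "ccab" position by position:
  Position 0: 'c' vs 'c' => same
  Position 1: 'a' vs 'c' => DIFFER
  Position 2: 'c' vs 'a' => DIFFER
  Position 3: 'd' vs 'b' => DIFFER
Positions that differ: 3

3


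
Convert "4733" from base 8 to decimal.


Input: "4733" in base 8
Positional expansion:
  Digit '4' (value 4) x 8^3 = 2048
  Digit '7' (value 7) x 8^2 = 448
  Digit '3' (value 3) x 8^1 = 24
  Digit '3' (value 3) x 8^0 = 3
Sum = 2523

2523


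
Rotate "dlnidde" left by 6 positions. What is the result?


Input: "dlnidde", rotate left by 6
First 6 characters: "dlnidd"
Remaining characters: "e"
Concatenate remaining + first: "e" + "dlnidd" = "edlnidd"

edlnidd


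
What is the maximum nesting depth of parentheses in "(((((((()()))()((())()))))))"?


Input: "(((((((()()))()((())()))))))"
Tracking depth:
  Position 0 '(': depth becomes 1
  Position 1 '(': depth becomes 2
  Position 2 '(': depth becomes 3
  Position 3 '(': depth becomes 4
  Position 4 '(': depth becomes 5
  Position 5 '(': depth becomes 6
  Position 6 '(': depth becomes 7
  Position 7 '(': depth becomes 8
  Position 8 ')': depth becomes 7
  Position 9 '(': depth becomes 8
  Position 10 ')': depth becomes 7
  Position 11 ')': depth becomes 6
  Position 12 ')': depth becomes 5
  Position 13 '(': depth becomes 6
  Position 14 ')': depth becomes 5
  Position 15 '(': depth becomes 6
  Position 16 '(': depth becomes 7
  Position 17 '(': depth becomes 8
  Position 18 ')': depth becomes 7
  Position 19 ')': depth becomes 6
  Position 20 '(': depth becomes 7
  Position 21 ')': depth becomes 6
  Position 22 ')': depth becomes 5
  Position 23 ')': depth becomes 4
  Position 24 ')': depth becomes 3
  Position 25 ')': depth becomes 2
  Position 26 ')': depth becomes 1
  Position 27 ')': depth becomes 0
Maximum depth reached: 8

8


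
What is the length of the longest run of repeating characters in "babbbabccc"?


Input: "babbbabccc"
Scanning for longest run:
  Position 1 ('a'): new char, reset run to 1
  Position 2 ('b'): new char, reset run to 1
  Position 3 ('b'): continues run of 'b', length=2
  Position 4 ('b'): continues run of 'b', length=3
  Position 5 ('a'): new char, reset run to 1
  Position 6 ('b'): new char, reset run to 1
  Position 7 ('c'): new char, reset run to 1
  Position 8 ('c'): continues run of 'c', length=2
  Position 9 ('c'): continues run of 'c', length=3
Longest run: 'b' with length 3

3


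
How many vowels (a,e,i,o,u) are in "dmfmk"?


Input: dmfmk
Checking each character:
  'd' at position 0: consonant
  'm' at position 1: consonant
  'f' at position 2: consonant
  'm' at position 3: consonant
  'k' at position 4: consonant
Total vowels: 0

0


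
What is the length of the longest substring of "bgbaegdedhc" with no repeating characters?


Input: "bgbaegdedhc"
Sliding window (track last position of each char):
  Position 0 ('b'): window [0,0] length 1 -- new best
  Position 1 ('g'): window [0,1] length 2 -- new best
  Position 2 ('b'): repeat (last at 0), move window start to 1
  Position 2 ('b'): window [1,2] length 2
  Position 3 ('a'): window [1,3] length 3 -- new best
  Position 4 ('e'): window [1,4] length 4 -- new best
  Position 5 ('g'): repeat (last at 1), move window start to 2
  Position 5 ('g'): window [2,5] length 4
  Position 6 ('d'): window [2,6] length 5 -- new best
  Position 7 ('e'): repeat (last at 4), move window start to 5
  Position 7 ('e'): window [5,7] length 3
  Position 8 ('d'): repeat (last at 6), move window start to 7
  Position 8 ('d'): window [7,8] length 2
  Position 9 ('h'): window [7,9] length 3
  Position 10 ('c'): window [7,10] length 4
Longest substring with no repeats: "baegd" with length 5

5


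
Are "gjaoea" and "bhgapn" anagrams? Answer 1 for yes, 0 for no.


Strings: "gjaoea", "bhgapn"
Sorted first:  aaegjo
Sorted second: abghnp
Differ at position 1: 'a' vs 'b' => not anagrams

0


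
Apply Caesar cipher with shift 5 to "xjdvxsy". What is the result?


Caesar cipher: shift "xjdvxsy" by 5
  'x' (pos 23) + 5 = pos 2 = 'c'
  'j' (pos 9) + 5 = pos 14 = 'o'
  'd' (pos 3) + 5 = pos 8 = 'i'
  'v' (pos 21) + 5 = pos 0 = 'a'
  'x' (pos 23) + 5 = pos 2 = 'c'
  's' (pos 18) + 5 = pos 23 = 'x'
  'y' (pos 24) + 5 = pos 3 = 'd'
Result: coiacxd

coiacxd


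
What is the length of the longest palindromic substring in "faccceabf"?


Input: "faccceabf"
Checking substrings for palindromes:
  [2:5] "ccc" (len 3) => palindrome
  [2:4] "cc" (len 2) => palindrome
  [3:5] "cc" (len 2) => palindrome
Longest palindromic substring: "ccc" with length 3

3


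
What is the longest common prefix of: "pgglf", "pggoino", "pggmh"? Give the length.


Words: pgglf, pggoino, pggmh
  Position 0: all 'p' => match
  Position 1: all 'g' => match
  Position 2: all 'g' => match
  Position 3: ('l', 'o', 'm') => mismatch, stop
LCP = "pgg" (length 3)

3


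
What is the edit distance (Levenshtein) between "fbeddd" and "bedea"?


Computing edit distance: "fbeddd" -> "bedea"
DP table:
           b    e    d    e    a
      0    1    2    3    4    5
  f   1    1    2    3    4    5
  b   2    1    2    3    4    5
  e   3    2    1    2    3    4
  d   4    3    2    1    2    3
  d   5    4    3    2    2    3
  d   6    5    4    3    3    3
Edit distance = dp[6][5] = 3

3


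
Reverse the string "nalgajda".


Input: nalgajda
Reading characters right to left:
  Position 7: 'a'
  Position 6: 'd'
  Position 5: 'j'
  Position 4: 'a'
  Position 3: 'g'
  Position 2: 'l'
  Position 1: 'a'
  Position 0: 'n'
Reversed: adjaglan

adjaglan


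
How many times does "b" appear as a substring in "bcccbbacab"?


Searching for "b" in "bcccbbacab"
Scanning each position:
  Position 0: "b" => MATCH
  Position 1: "c" => no
  Position 2: "c" => no
  Position 3: "c" => no
  Position 4: "b" => MATCH
  Position 5: "b" => MATCH
  Position 6: "a" => no
  Position 7: "c" => no
  Position 8: "a" => no
  Position 9: "b" => MATCH
Total occurrences: 4

4


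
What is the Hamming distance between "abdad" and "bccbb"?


Comparing "abdad" and "bccbb" position by position:
  Position 0: 'a' vs 'b' => differ
  Position 1: 'b' vs 'c' => differ
  Position 2: 'd' vs 'c' => differ
  Position 3: 'a' vs 'b' => differ
  Position 4: 'd' vs 'b' => differ
Total differences (Hamming distance): 5

5


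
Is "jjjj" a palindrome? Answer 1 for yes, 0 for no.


Input: jjjj
Reversed: jjjj
  Compare pos 0 ('j') with pos 3 ('j'): match
  Compare pos 1 ('j') with pos 2 ('j'): match
Result: palindrome

1


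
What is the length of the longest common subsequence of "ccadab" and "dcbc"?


LCS of "ccadab" and "dcbc"
DP table:
           d    c    b    c
      0    0    0    0    0
  c   0    0    1    1    1
  c   0    0    1    1    2
  a   0    0    1    1    2
  d   0    1    1    1    2
  a   0    1    1    1    2
  b   0    1    1    2    2
LCS length = dp[6][4] = 2

2


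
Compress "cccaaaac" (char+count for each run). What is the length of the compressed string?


Input: cccaaaac
Runs:
  'c' x 3 => "c3"
  'a' x 4 => "a4"
  'c' x 1 => "c1"
Compressed: "c3a4c1"
Compressed length: 6

6


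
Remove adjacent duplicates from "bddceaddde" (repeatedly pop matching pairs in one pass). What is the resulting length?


Input: bddceaddde
Stack-based adjacent duplicate removal:
  Read 'b': push. Stack: b
  Read 'd': push. Stack: bd
  Read 'd': matches stack top 'd' => pop. Stack: b
  Read 'c': push. Stack: bc
  Read 'e': push. Stack: bce
  Read 'a': push. Stack: bcea
  Read 'd': push. Stack: bcead
  Read 'd': matches stack top 'd' => pop. Stack: bcea
  Read 'd': push. Stack: bcead
  Read 'e': push. Stack: bceade
Final stack: "bceade" (length 6)

6


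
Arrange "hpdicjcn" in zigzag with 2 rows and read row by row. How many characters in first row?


Zigzag "hpdicjcn" into 2 rows:
Placing characters:
  'h' => row 0
  'p' => row 1
  'd' => row 0
  'i' => row 1
  'c' => row 0
  'j' => row 1
  'c' => row 0
  'n' => row 1
Rows:
  Row 0: "hdcc"
  Row 1: "pijn"
First row length: 4

4


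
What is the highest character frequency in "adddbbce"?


Input: adddbbce
Character counts:
  'a': 1
  'b': 2
  'c': 1
  'd': 3
  'e': 1
Maximum frequency: 3

3


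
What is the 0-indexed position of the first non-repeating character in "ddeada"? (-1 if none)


Input: ddeada
Character frequencies:
  'a': 2
  'd': 3
  'e': 1
Scanning left to right for freq == 1:
  Position 0 ('d'): freq=3, skip
  Position 1 ('d'): freq=3, skip
  Position 2 ('e'): unique! => answer = 2

2


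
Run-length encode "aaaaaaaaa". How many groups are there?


Input: aaaaaaaaa
Scanning for consecutive runs:
  Group 1: 'a' x 9 (positions 0-8)
Total groups: 1

1


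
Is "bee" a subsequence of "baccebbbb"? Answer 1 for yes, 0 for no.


Check if "bee" is a subsequence of "baccebbbb"
Greedy scan:
  Position 0 ('b'): matches sub[0] = 'b'
  Position 1 ('a'): no match needed
  Position 2 ('c'): no match needed
  Position 3 ('c'): no match needed
  Position 4 ('e'): matches sub[1] = 'e'
  Position 5 ('b'): no match needed
  Position 6 ('b'): no match needed
  Position 7 ('b'): no match needed
  Position 8 ('b'): no match needed
Only matched 2/3 characters => not a subsequence

0


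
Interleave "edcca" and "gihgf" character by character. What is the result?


Interleaving "edcca" and "gihgf":
  Position 0: 'e' from first, 'g' from second => "eg"
  Position 1: 'd' from first, 'i' from second => "di"
  Position 2: 'c' from first, 'h' from second => "ch"
  Position 3: 'c' from first, 'g' from second => "cg"
  Position 4: 'a' from first, 'f' from second => "af"
Result: egdichcgaf

egdichcgaf


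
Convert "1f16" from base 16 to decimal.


Input: "1f16" in base 16
Positional expansion:
  Digit '1' (value 1) x 16^3 = 4096
  Digit 'f' (value 15) x 16^2 = 3840
  Digit '1' (value 1) x 16^1 = 16
  Digit '6' (value 6) x 16^0 = 6
Sum = 7958

7958


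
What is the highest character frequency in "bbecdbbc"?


Input: bbecdbbc
Character counts:
  'b': 4
  'c': 2
  'd': 1
  'e': 1
Maximum frequency: 4

4


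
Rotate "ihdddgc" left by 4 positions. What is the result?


Input: "ihdddgc", rotate left by 4
First 4 characters: "ihdd"
Remaining characters: "dgc"
Concatenate remaining + first: "dgc" + "ihdd" = "dgcihdd"

dgcihdd


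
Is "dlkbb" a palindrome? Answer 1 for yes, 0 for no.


Input: dlkbb
Reversed: bbkld
  Compare pos 0 ('d') with pos 4 ('b'): MISMATCH
  Compare pos 1 ('l') with pos 3 ('b'): MISMATCH
Result: not a palindrome

0


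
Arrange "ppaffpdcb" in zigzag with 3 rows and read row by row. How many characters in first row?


Zigzag "ppaffpdcb" into 3 rows:
Placing characters:
  'p' => row 0
  'p' => row 1
  'a' => row 2
  'f' => row 1
  'f' => row 0
  'p' => row 1
  'd' => row 2
  'c' => row 1
  'b' => row 0
Rows:
  Row 0: "pfb"
  Row 1: "pfpc"
  Row 2: "ad"
First row length: 3

3


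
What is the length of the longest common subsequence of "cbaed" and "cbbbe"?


LCS of "cbaed" and "cbbbe"
DP table:
           c    b    b    b    e
      0    0    0    0    0    0
  c   0    1    1    1    1    1
  b   0    1    2    2    2    2
  a   0    1    2    2    2    2
  e   0    1    2    2    2    3
  d   0    1    2    2    2    3
LCS length = dp[5][5] = 3

3


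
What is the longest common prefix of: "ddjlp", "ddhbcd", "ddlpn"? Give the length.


Words: ddjlp, ddhbcd, ddlpn
  Position 0: all 'd' => match
  Position 1: all 'd' => match
  Position 2: ('j', 'h', 'l') => mismatch, stop
LCP = "dd" (length 2)

2


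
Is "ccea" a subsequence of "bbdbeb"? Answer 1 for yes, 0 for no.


Check if "ccea" is a subsequence of "bbdbeb"
Greedy scan:
  Position 0 ('b'): no match needed
  Position 1 ('b'): no match needed
  Position 2 ('d'): no match needed
  Position 3 ('b'): no match needed
  Position 4 ('e'): no match needed
  Position 5 ('b'): no match needed
Only matched 0/4 characters => not a subsequence

0


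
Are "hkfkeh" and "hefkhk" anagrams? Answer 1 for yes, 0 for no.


Strings: "hkfkeh", "hefkhk"
Sorted first:  efhhkk
Sorted second: efhhkk
Sorted forms match => anagrams

1


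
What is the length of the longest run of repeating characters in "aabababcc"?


Input: "aabababcc"
Scanning for longest run:
  Position 1 ('a'): continues run of 'a', length=2
  Position 2 ('b'): new char, reset run to 1
  Position 3 ('a'): new char, reset run to 1
  Position 4 ('b'): new char, reset run to 1
  Position 5 ('a'): new char, reset run to 1
  Position 6 ('b'): new char, reset run to 1
  Position 7 ('c'): new char, reset run to 1
  Position 8 ('c'): continues run of 'c', length=2
Longest run: 'a' with length 2

2


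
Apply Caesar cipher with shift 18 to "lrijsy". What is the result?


Caesar cipher: shift "lrijsy" by 18
  'l' (pos 11) + 18 = pos 3 = 'd'
  'r' (pos 17) + 18 = pos 9 = 'j'
  'i' (pos 8) + 18 = pos 0 = 'a'
  'j' (pos 9) + 18 = pos 1 = 'b'
  's' (pos 18) + 18 = pos 10 = 'k'
  'y' (pos 24) + 18 = pos 16 = 'q'
Result: djabkq

djabkq


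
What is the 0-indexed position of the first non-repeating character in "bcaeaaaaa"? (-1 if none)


Input: bcaeaaaaa
Character frequencies:
  'a': 6
  'b': 1
  'c': 1
  'e': 1
Scanning left to right for freq == 1:
  Position 0 ('b'): unique! => answer = 0

0


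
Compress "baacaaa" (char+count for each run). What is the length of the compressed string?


Input: baacaaa
Runs:
  'b' x 1 => "b1"
  'a' x 2 => "a2"
  'c' x 1 => "c1"
  'a' x 3 => "a3"
Compressed: "b1a2c1a3"
Compressed length: 8

8


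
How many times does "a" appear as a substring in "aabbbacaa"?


Searching for "a" in "aabbbacaa"
Scanning each position:
  Position 0: "a" => MATCH
  Position 1: "a" => MATCH
  Position 2: "b" => no
  Position 3: "b" => no
  Position 4: "b" => no
  Position 5: "a" => MATCH
  Position 6: "c" => no
  Position 7: "a" => MATCH
  Position 8: "a" => MATCH
Total occurrences: 5

5


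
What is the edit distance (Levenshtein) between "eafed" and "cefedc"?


Computing edit distance: "eafed" -> "cefedc"
DP table:
           c    e    f    e    d    c
      0    1    2    3    4    5    6
  e   1    1    1    2    3    4    5
  a   2    2    2    2    3    4    5
  f   3    3    3    2    3    4    5
  e   4    4    3    3    2    3    4
  d   5    5    4    4    3    2    3
Edit distance = dp[5][6] = 3

3


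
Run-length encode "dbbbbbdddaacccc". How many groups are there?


Input: dbbbbbdddaacccc
Scanning for consecutive runs:
  Group 1: 'd' x 1 (positions 0-0)
  Group 2: 'b' x 5 (positions 1-5)
  Group 3: 'd' x 3 (positions 6-8)
  Group 4: 'a' x 2 (positions 9-10)
  Group 5: 'c' x 4 (positions 11-14)
Total groups: 5

5


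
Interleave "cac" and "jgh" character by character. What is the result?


Interleaving "cac" and "jgh":
  Position 0: 'c' from first, 'j' from second => "cj"
  Position 1: 'a' from first, 'g' from second => "ag"
  Position 2: 'c' from first, 'h' from second => "ch"
Result: cjagch

cjagch


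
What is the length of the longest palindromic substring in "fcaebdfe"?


Input: "fcaebdfe"
Checking substrings for palindromes:
  No multi-char palindromic substrings found
Longest palindromic substring: "f" with length 1

1


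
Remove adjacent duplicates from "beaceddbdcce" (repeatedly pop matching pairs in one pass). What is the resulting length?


Input: beaceddbdcce
Stack-based adjacent duplicate removal:
  Read 'b': push. Stack: b
  Read 'e': push. Stack: be
  Read 'a': push. Stack: bea
  Read 'c': push. Stack: beac
  Read 'e': push. Stack: beace
  Read 'd': push. Stack: beaced
  Read 'd': matches stack top 'd' => pop. Stack: beace
  Read 'b': push. Stack: beaceb
  Read 'd': push. Stack: beacebd
  Read 'c': push. Stack: beacebdc
  Read 'c': matches stack top 'c' => pop. Stack: beacebd
  Read 'e': push. Stack: beacebde
Final stack: "beacebde" (length 8)

8


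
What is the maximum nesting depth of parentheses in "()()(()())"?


Input: "()()(()())"
Tracking depth:
  Position 0 '(': depth becomes 1
  Position 1 ')': depth becomes 0
  Position 2 '(': depth becomes 1
  Position 3 ')': depth becomes 0
  Position 4 '(': depth becomes 1
  Position 5 '(': depth becomes 2
  Position 6 ')': depth becomes 1
  Position 7 '(': depth becomes 2
  Position 8 ')': depth becomes 1
  Position 9 ')': depth becomes 0
Maximum depth reached: 2

2


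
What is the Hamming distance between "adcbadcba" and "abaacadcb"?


Comparing "adcbadcba" and "abaacadcb" position by position:
  Position 0: 'a' vs 'a' => same
  Position 1: 'd' vs 'b' => differ
  Position 2: 'c' vs 'a' => differ
  Position 3: 'b' vs 'a' => differ
  Position 4: 'a' vs 'c' => differ
  Position 5: 'd' vs 'a' => differ
  Position 6: 'c' vs 'd' => differ
  Position 7: 'b' vs 'c' => differ
  Position 8: 'a' vs 'b' => differ
Total differences (Hamming distance): 8

8


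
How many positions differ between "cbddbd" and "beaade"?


Comparing "cbddbd" and "beaade" position by position:
  Position 0: 'c' vs 'b' => DIFFER
  Position 1: 'b' vs 'e' => DIFFER
  Position 2: 'd' vs 'a' => DIFFER
  Position 3: 'd' vs 'a' => DIFFER
  Position 4: 'b' vs 'd' => DIFFER
  Position 5: 'd' vs 'e' => DIFFER
Positions that differ: 6

6


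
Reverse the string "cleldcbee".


Input: cleldcbee
Reading characters right to left:
  Position 8: 'e'
  Position 7: 'e'
  Position 6: 'b'
  Position 5: 'c'
  Position 4: 'd'
  Position 3: 'l'
  Position 2: 'e'
  Position 1: 'l'
  Position 0: 'c'
Reversed: eebcdlelc

eebcdlelc


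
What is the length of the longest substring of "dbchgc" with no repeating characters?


Input: "dbchgc"
Sliding window (track last position of each char):
  Position 0 ('d'): window [0,0] length 1 -- new best
  Position 1 ('b'): window [0,1] length 2 -- new best
  Position 2 ('c'): window [0,2] length 3 -- new best
  Position 3 ('h'): window [0,3] length 4 -- new best
  Position 4 ('g'): window [0,4] length 5 -- new best
  Position 5 ('c'): repeat (last at 2), move window start to 3
  Position 5 ('c'): window [3,5] length 3
Longest substring with no repeats: "dbchg" with length 5

5


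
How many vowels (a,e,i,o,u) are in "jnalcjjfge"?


Input: jnalcjjfge
Checking each character:
  'j' at position 0: consonant
  'n' at position 1: consonant
  'a' at position 2: vowel (running total: 1)
  'l' at position 3: consonant
  'c' at position 4: consonant
  'j' at position 5: consonant
  'j' at position 6: consonant
  'f' at position 7: consonant
  'g' at position 8: consonant
  'e' at position 9: vowel (running total: 2)
Total vowels: 2

2


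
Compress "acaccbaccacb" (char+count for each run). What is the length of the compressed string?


Input: acaccbaccacb
Runs:
  'a' x 1 => "a1"
  'c' x 1 => "c1"
  'a' x 1 => "a1"
  'c' x 2 => "c2"
  'b' x 1 => "b1"
  'a' x 1 => "a1"
  'c' x 2 => "c2"
  'a' x 1 => "a1"
  'c' x 1 => "c1"
  'b' x 1 => "b1"
Compressed: "a1c1a1c2b1a1c2a1c1b1"
Compressed length: 20

20


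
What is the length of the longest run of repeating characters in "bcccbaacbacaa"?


Input: "bcccbaacbacaa"
Scanning for longest run:
  Position 1 ('c'): new char, reset run to 1
  Position 2 ('c'): continues run of 'c', length=2
  Position 3 ('c'): continues run of 'c', length=3
  Position 4 ('b'): new char, reset run to 1
  Position 5 ('a'): new char, reset run to 1
  Position 6 ('a'): continues run of 'a', length=2
  Position 7 ('c'): new char, reset run to 1
  Position 8 ('b'): new char, reset run to 1
  Position 9 ('a'): new char, reset run to 1
  Position 10 ('c'): new char, reset run to 1
  Position 11 ('a'): new char, reset run to 1
  Position 12 ('a'): continues run of 'a', length=2
Longest run: 'c' with length 3

3


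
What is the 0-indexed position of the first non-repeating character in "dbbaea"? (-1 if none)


Input: dbbaea
Character frequencies:
  'a': 2
  'b': 2
  'd': 1
  'e': 1
Scanning left to right for freq == 1:
  Position 0 ('d'): unique! => answer = 0

0


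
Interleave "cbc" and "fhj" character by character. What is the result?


Interleaving "cbc" and "fhj":
  Position 0: 'c' from first, 'f' from second => "cf"
  Position 1: 'b' from first, 'h' from second => "bh"
  Position 2: 'c' from first, 'j' from second => "cj"
Result: cfbhcj

cfbhcj


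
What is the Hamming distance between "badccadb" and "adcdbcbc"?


Comparing "badccadb" and "adcdbcbc" position by position:
  Position 0: 'b' vs 'a' => differ
  Position 1: 'a' vs 'd' => differ
  Position 2: 'd' vs 'c' => differ
  Position 3: 'c' vs 'd' => differ
  Position 4: 'c' vs 'b' => differ
  Position 5: 'a' vs 'c' => differ
  Position 6: 'd' vs 'b' => differ
  Position 7: 'b' vs 'c' => differ
Total differences (Hamming distance): 8

8


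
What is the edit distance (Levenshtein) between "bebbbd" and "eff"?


Computing edit distance: "bebbbd" -> "eff"
DP table:
           e    f    f
      0    1    2    3
  b   1    1    2    3
  e   2    1    2    3
  b   3    2    2    3
  b   4    3    3    3
  b   5    4    4    4
  d   6    5    5    5
Edit distance = dp[6][3] = 5

5


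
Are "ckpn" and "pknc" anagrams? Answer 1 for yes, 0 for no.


Strings: "ckpn", "pknc"
Sorted first:  cknp
Sorted second: cknp
Sorted forms match => anagrams

1


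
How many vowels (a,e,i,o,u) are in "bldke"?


Input: bldke
Checking each character:
  'b' at position 0: consonant
  'l' at position 1: consonant
  'd' at position 2: consonant
  'k' at position 3: consonant
  'e' at position 4: vowel (running total: 1)
Total vowels: 1

1


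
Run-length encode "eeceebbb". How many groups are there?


Input: eeceebbb
Scanning for consecutive runs:
  Group 1: 'e' x 2 (positions 0-1)
  Group 2: 'c' x 1 (positions 2-2)
  Group 3: 'e' x 2 (positions 3-4)
  Group 4: 'b' x 3 (positions 5-7)
Total groups: 4

4


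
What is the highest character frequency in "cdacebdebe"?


Input: cdacebdebe
Character counts:
  'a': 1
  'b': 2
  'c': 2
  'd': 2
  'e': 3
Maximum frequency: 3

3


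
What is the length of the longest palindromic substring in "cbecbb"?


Input: "cbecbb"
Checking substrings for palindromes:
  [4:6] "bb" (len 2) => palindrome
Longest palindromic substring: "bb" with length 2

2


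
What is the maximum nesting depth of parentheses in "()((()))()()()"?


Input: "()((()))()()()"
Tracking depth:
  Position 0 '(': depth becomes 1
  Position 1 ')': depth becomes 0
  Position 2 '(': depth becomes 1
  Position 3 '(': depth becomes 2
  Position 4 '(': depth becomes 3
  Position 5 ')': depth becomes 2
  Position 6 ')': depth becomes 1
  Position 7 ')': depth becomes 0
  Position 8 '(': depth becomes 1
  Position 9 ')': depth becomes 0
  Position 10 '(': depth becomes 1
  Position 11 ')': depth becomes 0
  Position 12 '(': depth becomes 1
  Position 13 ')': depth becomes 0
Maximum depth reached: 3

3


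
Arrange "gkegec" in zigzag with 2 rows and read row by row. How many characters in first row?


Zigzag "gkegec" into 2 rows:
Placing characters:
  'g' => row 0
  'k' => row 1
  'e' => row 0
  'g' => row 1
  'e' => row 0
  'c' => row 1
Rows:
  Row 0: "gee"
  Row 1: "kgc"
First row length: 3

3
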